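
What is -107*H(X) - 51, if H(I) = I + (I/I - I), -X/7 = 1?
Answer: -158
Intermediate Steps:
X = -7 (X = -7*1 = -7)
H(I) = 1 (H(I) = I + (1 - I) = 1)
-107*H(X) - 51 = -107*1 - 51 = -107 - 51 = -158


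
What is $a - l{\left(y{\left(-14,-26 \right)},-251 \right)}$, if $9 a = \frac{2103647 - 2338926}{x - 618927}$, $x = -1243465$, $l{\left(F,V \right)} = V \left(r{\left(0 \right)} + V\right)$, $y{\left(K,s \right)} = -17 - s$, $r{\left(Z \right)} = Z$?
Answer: $- \frac{1055992790249}{16761528} \approx -63001.0$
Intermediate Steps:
$l{\left(F,V \right)} = V^{2}$ ($l{\left(F,V \right)} = V \left(0 + V\right) = V V = V^{2}$)
$a = \frac{235279}{16761528}$ ($a = \frac{\left(2103647 - 2338926\right) \frac{1}{-1243465 - 618927}}{9} = \frac{\left(-235279\right) \frac{1}{-1862392}}{9} = \frac{\left(-235279\right) \left(- \frac{1}{1862392}\right)}{9} = \frac{1}{9} \cdot \frac{235279}{1862392} = \frac{235279}{16761528} \approx 0.014037$)
$a - l{\left(y{\left(-14,-26 \right)},-251 \right)} = \frac{235279}{16761528} - \left(-251\right)^{2} = \frac{235279}{16761528} - 63001 = - \frac{1055992790249}{16761528}$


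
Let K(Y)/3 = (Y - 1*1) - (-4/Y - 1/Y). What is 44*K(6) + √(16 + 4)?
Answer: 770 + 2*√5 ≈ 774.47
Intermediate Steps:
K(Y) = -3 + 3*Y + 15/Y (K(Y) = 3*((Y - 1*1) - (-4/Y - 1/Y)) = 3*((Y - 1) - (-5)/Y) = 3*((-1 + Y) + 5/Y) = 3*(-1 + Y + 5/Y) = -3 + 3*Y + 15/Y)
44*K(6) + √(16 + 4) = 44*(-3 + 3*6 + 15/6) + √(16 + 4) = 44*(-3 + 18 + 15*(⅙)) + √20 = 44*(-3 + 18 + 5/2) + 2*√5 = 44*(35/2) + 2*√5 = 770 + 2*√5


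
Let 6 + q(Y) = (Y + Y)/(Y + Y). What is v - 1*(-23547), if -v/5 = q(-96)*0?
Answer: 23547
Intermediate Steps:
q(Y) = -5 (q(Y) = -6 + (Y + Y)/(Y + Y) = -6 + (2*Y)/((2*Y)) = -6 + (2*Y)*(1/(2*Y)) = -6 + 1 = -5)
v = 0 (v = -(-25)*0 = -5*0 = 0)
v - 1*(-23547) = 0 - 1*(-23547) = 0 + 23547 = 23547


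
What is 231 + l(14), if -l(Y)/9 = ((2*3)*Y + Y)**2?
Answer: -86205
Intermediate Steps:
l(Y) = -441*Y**2 (l(Y) = -9*((2*3)*Y + Y)**2 = -9*(6*Y + Y)**2 = -9*49*Y**2 = -441*Y**2)
231 + l(14) = 231 - 441*14**2 = 231 - 441*196 = 231 - 86436 = -86205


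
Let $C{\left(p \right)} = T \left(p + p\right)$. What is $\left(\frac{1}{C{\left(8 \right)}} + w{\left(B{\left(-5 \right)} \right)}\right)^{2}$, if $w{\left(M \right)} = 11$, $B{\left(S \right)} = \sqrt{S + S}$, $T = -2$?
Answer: $\frac{123201}{1024} \approx 120.31$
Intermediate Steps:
$B{\left(S \right)} = \sqrt{2} \sqrt{S}$ ($B{\left(S \right)} = \sqrt{2 S} = \sqrt{2} \sqrt{S}$)
$C{\left(p \right)} = - 4 p$ ($C{\left(p \right)} = - 2 \left(p + p\right) = - 2 \cdot 2 p = - 4 p$)
$\left(\frac{1}{C{\left(8 \right)}} + w{\left(B{\left(-5 \right)} \right)}\right)^{2} = \left(\frac{1}{\left(-4\right) 8} + 11\right)^{2} = \left(\frac{1}{-32} + 11\right)^{2} = \left(- \frac{1}{32} + 11\right)^{2} = \left(\frac{351}{32}\right)^{2} = \frac{123201}{1024}$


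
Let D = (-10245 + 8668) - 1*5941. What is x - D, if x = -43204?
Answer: -35686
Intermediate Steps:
D = -7518 (D = -1577 - 5941 = -7518)
x - D = -43204 - 1*(-7518) = -43204 + 7518 = -35686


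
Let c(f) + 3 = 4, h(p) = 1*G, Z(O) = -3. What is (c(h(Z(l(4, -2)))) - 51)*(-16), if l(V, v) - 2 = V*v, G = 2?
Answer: 800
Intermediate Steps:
l(V, v) = 2 + V*v
h(p) = 2 (h(p) = 1*2 = 2)
c(f) = 1 (c(f) = -3 + 4 = 1)
(c(h(Z(l(4, -2)))) - 51)*(-16) = (1 - 51)*(-16) = -50*(-16) = 800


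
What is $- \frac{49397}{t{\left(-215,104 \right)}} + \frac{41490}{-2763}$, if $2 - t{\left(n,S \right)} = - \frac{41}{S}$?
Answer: $- \frac{1578295306}{76443} \approx -20647.0$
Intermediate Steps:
$t{\left(n,S \right)} = 2 + \frac{41}{S}$ ($t{\left(n,S \right)} = 2 - - \frac{41}{S} = 2 + \frac{41}{S}$)
$- \frac{49397}{t{\left(-215,104 \right)}} + \frac{41490}{-2763} = - \frac{49397}{2 + \frac{41}{104}} + \frac{41490}{-2763} = - \frac{49397}{2 + 41 \cdot \frac{1}{104}} + 41490 \left(- \frac{1}{2763}\right) = - \frac{49397}{2 + \frac{41}{104}} - \frac{4610}{307} = - \frac{49397}{\frac{249}{104}} - \frac{4610}{307} = \left(-49397\right) \frac{104}{249} - \frac{4610}{307} = - \frac{5137288}{249} - \frac{4610}{307} = - \frac{1578295306}{76443}$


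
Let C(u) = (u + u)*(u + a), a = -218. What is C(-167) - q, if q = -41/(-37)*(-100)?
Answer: 4761930/37 ≈ 1.2870e+5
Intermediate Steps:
q = -4100/37 (q = -41*(-1/37)*(-100) = (41/37)*(-100) = -4100/37 ≈ -110.81)
C(u) = 2*u*(-218 + u) (C(u) = (u + u)*(u - 218) = (2*u)*(-218 + u) = 2*u*(-218 + u))
C(-167) - q = 2*(-167)*(-218 - 167) - 1*(-4100/37) = 2*(-167)*(-385) + 4100/37 = 128590 + 4100/37 = 4761930/37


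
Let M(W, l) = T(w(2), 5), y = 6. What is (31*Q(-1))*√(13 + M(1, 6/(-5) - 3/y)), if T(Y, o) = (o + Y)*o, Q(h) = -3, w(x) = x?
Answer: -372*√3 ≈ -644.32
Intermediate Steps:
T(Y, o) = o*(Y + o) (T(Y, o) = (Y + o)*o = o*(Y + o))
M(W, l) = 35 (M(W, l) = 5*(2 + 5) = 5*7 = 35)
(31*Q(-1))*√(13 + M(1, 6/(-5) - 3/y)) = (31*(-3))*√(13 + 35) = -372*√3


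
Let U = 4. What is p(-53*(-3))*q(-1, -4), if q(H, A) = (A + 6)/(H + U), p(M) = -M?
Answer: -106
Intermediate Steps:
q(H, A) = (6 + A)/(4 + H) (q(H, A) = (A + 6)/(H + 4) = (6 + A)/(4 + H))
p(-53*(-3))*q(-1, -4) = (-(-53)*(-3))*((6 - 4)/(4 - 1)) = (-1*159)*(2/3) = -53*2 = -159*2/3 = -106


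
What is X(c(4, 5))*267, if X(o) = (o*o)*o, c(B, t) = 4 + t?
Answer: 194643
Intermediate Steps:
X(o) = o³ (X(o) = o²*o = o³)
X(c(4, 5))*267 = (4 + 5)³*267 = 9³*267 = 729*267 = 194643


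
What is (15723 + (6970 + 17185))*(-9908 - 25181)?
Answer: -1399279142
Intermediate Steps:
(15723 + (6970 + 17185))*(-9908 - 25181) = (15723 + 24155)*(-35089) = 39878*(-35089) = -1399279142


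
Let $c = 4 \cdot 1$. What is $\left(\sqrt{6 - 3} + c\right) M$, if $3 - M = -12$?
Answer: $60 + 15 \sqrt{3} \approx 85.981$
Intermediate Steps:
$M = 15$ ($M = 3 - -12 = 3 + 12 = 15$)
$c = 4$
$\left(\sqrt{6 - 3} + c\right) M = \left(\sqrt{6 - 3} + 4\right) 15 = \left(\sqrt{3} + 4\right) 15 = \left(4 + \sqrt{3}\right) 15 = 60 + 15 \sqrt{3}$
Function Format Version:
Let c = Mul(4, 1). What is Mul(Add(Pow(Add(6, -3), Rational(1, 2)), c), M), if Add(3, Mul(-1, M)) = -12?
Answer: Add(60, Mul(15, Pow(3, Rational(1, 2)))) ≈ 85.981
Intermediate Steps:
M = 15 (M = Add(3, Mul(-1, -12)) = Add(3, 12) = 15)
c = 4
Mul(Add(Pow(Add(6, -3), Rational(1, 2)), c), M) = Mul(Add(Pow(Add(6, -3), Rational(1, 2)), 4), 15) = Mul(Add(Pow(3, Rational(1, 2)), 4), 15) = Mul(Add(4, Pow(3, Rational(1, 2))), 15) = Add(60, Mul(15, Pow(3, Rational(1, 2))))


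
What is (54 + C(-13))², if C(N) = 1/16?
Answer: 748225/256 ≈ 2922.8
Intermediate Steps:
C(N) = 1/16 (C(N) = 1*(1/16) = 1/16)
(54 + C(-13))² = (54 + 1/16)² = (865/16)² = 748225/256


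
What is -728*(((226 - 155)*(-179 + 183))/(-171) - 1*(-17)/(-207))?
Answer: 1663480/1311 ≈ 1268.9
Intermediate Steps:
-728*(((226 - 155)*(-179 + 183))/(-171) - 1*(-17)/(-207)) = -728*((71*4)*(-1/171) + 17*(-1/207)) = -728*(284*(-1/171) - 17/207) = -728*(-284/171 - 17/207) = -728*(-2285/1311) = 1663480/1311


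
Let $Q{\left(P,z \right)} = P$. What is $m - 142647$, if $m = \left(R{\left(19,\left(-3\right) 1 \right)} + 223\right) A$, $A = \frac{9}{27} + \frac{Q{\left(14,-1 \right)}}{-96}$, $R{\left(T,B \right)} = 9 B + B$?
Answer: $- \frac{2281773}{16} \approx -1.4261 \cdot 10^{5}$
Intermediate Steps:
$R{\left(T,B \right)} = 10 B$
$A = \frac{3}{16}$ ($A = \frac{9}{27} + \frac{14}{-96} = 9 \cdot \frac{1}{27} + 14 \left(- \frac{1}{96}\right) = \frac{1}{3} - \frac{7}{48} = \frac{3}{16} \approx 0.1875$)
$m = \frac{579}{16}$ ($m = \left(10 \left(\left(-3\right) 1\right) + 223\right) \frac{3}{16} = \left(10 \left(-3\right) + 223\right) \frac{3}{16} = \left(-30 + 223\right) \frac{3}{16} = 193 \cdot \frac{3}{16} = \frac{579}{16} \approx 36.188$)
$m - 142647 = \frac{579}{16} - 142647 = - \frac{2281773}{16}$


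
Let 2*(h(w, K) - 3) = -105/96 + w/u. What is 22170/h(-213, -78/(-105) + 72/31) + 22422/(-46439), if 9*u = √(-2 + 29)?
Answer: -13469426288058/6471224449441 - 9671086080*√3/139348919 ≈ -122.29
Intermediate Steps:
u = √3/3 (u = √(-2 + 29)/9 = √27/9 = (3*√3)/9 = √3/3 ≈ 0.57735)
h(w, K) = 157/64 + w*√3/2 (h(w, K) = 3 + (-105/96 + w/((√3/3)))/2 = 3 + (-105*1/96 + w*√3)/2 = 3 + (-35/32 + w*√3)/2 = 3 + (-35/64 + w*√3/2) = 157/64 + w*√3/2)
22170/h(-213, -78/(-105) + 72/31) + 22422/(-46439) = 22170/(157/64 + (½)*(-213)*√3) + 22422/(-46439) = 22170/(157/64 - 213*√3/2) + 22422*(-1/46439) = 22170/(157/64 - 213*√3/2) - 22422/46439 = -22422/46439 + 22170/(157/64 - 213*√3/2)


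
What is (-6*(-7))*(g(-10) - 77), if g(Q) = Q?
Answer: -3654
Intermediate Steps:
(-6*(-7))*(g(-10) - 77) = (-6*(-7))*(-10 - 77) = 42*(-87) = -3654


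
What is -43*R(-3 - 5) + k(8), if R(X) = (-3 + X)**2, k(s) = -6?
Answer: -5209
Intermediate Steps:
-43*R(-3 - 5) + k(8) = -43*(-3 + (-3 - 5))**2 - 6 = -43*(-3 - 8)**2 - 6 = -43*(-11)**2 - 6 = -43*121 - 6 = -5203 - 6 = -5209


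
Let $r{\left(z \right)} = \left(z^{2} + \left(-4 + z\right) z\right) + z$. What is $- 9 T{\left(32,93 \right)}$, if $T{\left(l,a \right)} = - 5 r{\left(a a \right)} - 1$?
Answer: $6731300484$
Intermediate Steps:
$r{\left(z \right)} = z + z^{2} + z \left(-4 + z\right)$ ($r{\left(z \right)} = \left(z^{2} + z \left(-4 + z\right)\right) + z = z + z^{2} + z \left(-4 + z\right)$)
$T{\left(l,a \right)} = -1 - 5 a^{2} \left(-3 + 2 a^{2}\right)$ ($T{\left(l,a \right)} = - 5 a a \left(-3 + 2 a a\right) - 1 = - 5 a^{2} \left(-3 + 2 a^{2}\right) - 1 = -1 - 5 a^{2} \left(-3 + 2 a^{2}\right)$)
$- 9 T{\left(32,93 \right)} = - 9 \left(-1 - 10 \cdot 93^{4} + 15 \cdot 93^{2}\right) = - 9 \left(-1 - 748052010 + 15 \cdot 8649\right) = - 9 \left(-1 - 748052010 + 129735\right) = \left(-9\right) \left(-747922276\right) = 6731300484$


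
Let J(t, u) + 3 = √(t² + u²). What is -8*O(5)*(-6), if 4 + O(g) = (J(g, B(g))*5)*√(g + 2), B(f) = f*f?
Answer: -192 - 720*√7 + 1200*√182 ≈ 14092.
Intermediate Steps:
B(f) = f²
J(t, u) = -3 + √(t² + u²)
O(g) = -4 + √(2 + g)*(-15 + 5*√(g² + g⁴)) (O(g) = -4 + ((-3 + √(g² + (g²)²))*5)*√(g + 2) = -4 + ((-3 + √(g² + g⁴))*5)*√(2 + g) = -4 + (-15 + 5*√(g² + g⁴))*√(2 + g) = -4 + √(2 + g)*(-15 + 5*√(g² + g⁴)))
-8*O(5)*(-6) = -8*(-4 + 5*√(2 + 5)*(-3 + √(5²*(1 + 5²))))*(-6) = -8*(-4 + 5*√7*(-3 + √(25*(1 + 25))))*(-6) = -8*(-4 + 5*√7*(-3 + √(25*26)))*(-6) = -8*(-4 + 5*√7*(-3 + √650))*(-6) = -8*(-4 + 5*√7*(-3 + 5*√26))*(-6) = (32 - 40*√7*(-3 + 5*√26))*(-6) = -192 + 240*√7*(-3 + 5*√26)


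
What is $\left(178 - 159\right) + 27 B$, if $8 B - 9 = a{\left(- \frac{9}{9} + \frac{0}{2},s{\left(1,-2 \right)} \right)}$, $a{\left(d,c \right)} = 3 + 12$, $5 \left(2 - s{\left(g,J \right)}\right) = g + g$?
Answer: $100$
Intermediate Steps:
$s{\left(g,J \right)} = 2 - \frac{2 g}{5}$ ($s{\left(g,J \right)} = 2 - \frac{g + g}{5} = 2 - \frac{2 g}{5}$)
$a{\left(d,c \right)} = 15$
$B = 3$ ($B = \frac{9}{8} + \frac{1}{8} \cdot 15 = \frac{9}{8} + \frac{15}{8} = 3$)
$\left(178 - 159\right) + 27 B = \left(178 - 159\right) + 27 \cdot 3 = 19 + 81 = 100$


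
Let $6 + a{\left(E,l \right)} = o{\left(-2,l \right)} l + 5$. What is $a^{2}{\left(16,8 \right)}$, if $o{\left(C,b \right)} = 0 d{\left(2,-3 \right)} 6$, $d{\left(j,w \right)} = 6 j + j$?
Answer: $1$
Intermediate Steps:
$d{\left(j,w \right)} = 7 j$
$o{\left(C,b \right)} = 0$ ($o{\left(C,b \right)} = 0 \cdot 7 \cdot 2 \cdot 6 = 0 \cdot 14 \cdot 6 = 0 \cdot 6 = 0$)
$a{\left(E,l \right)} = -1$ ($a{\left(E,l \right)} = -6 + \left(0 l + 5\right) = -6 + \left(0 + 5\right) = -6 + 5 = -1$)
$a^{2}{\left(16,8 \right)} = \left(-1\right)^{2} = 1$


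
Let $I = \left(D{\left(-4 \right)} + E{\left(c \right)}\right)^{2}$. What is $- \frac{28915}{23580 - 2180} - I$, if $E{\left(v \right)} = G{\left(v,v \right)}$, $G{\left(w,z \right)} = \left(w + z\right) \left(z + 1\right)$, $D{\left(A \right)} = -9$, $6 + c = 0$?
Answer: $- \frac{11138063}{4280} \approx -2602.4$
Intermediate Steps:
$c = -6$ ($c = -6 + 0 = -6$)
$G{\left(w,z \right)} = \left(1 + z\right) \left(w + z\right)$ ($G{\left(w,z \right)} = \left(w + z\right) \left(1 + z\right) = \left(1 + z\right) \left(w + z\right)$)
$E{\left(v \right)} = 2 v + 2 v^{2}$ ($E{\left(v \right)} = v + v + v^{2} + v v = v + v + v^{2} + v^{2} = 2 v + 2 v^{2}$)
$I = 2601$ ($I = \left(-9 + 2 \left(-6\right) \left(1 - 6\right)\right)^{2} = \left(-9 + 2 \left(-6\right) \left(-5\right)\right)^{2} = \left(-9 + 60\right)^{2} = 51^{2} = 2601$)
$- \frac{28915}{23580 - 2180} - I = - \frac{28915}{23580 - 2180} - 2601 = - \frac{28915}{21400} - 2601 = \left(-28915\right) \frac{1}{21400} - 2601 = - \frac{5783}{4280} - 2601 = - \frac{11138063}{4280}$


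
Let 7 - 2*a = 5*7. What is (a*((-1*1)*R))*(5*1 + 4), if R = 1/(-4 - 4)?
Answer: -63/4 ≈ -15.750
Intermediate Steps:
a = -14 (a = 7/2 - 5*7/2 = 7/2 - 1/2*35 = 7/2 - 35/2 = -14)
R = -1/8 (R = 1/(-8) = -1/8 ≈ -0.12500)
(a*((-1*1)*R))*(5*1 + 4) = (-14*(-1*1)*(-1)/8)*(5*1 + 4) = (-(-14)*(-1)/8)*(5 + 4) = -14*1/8*9 = -7/4*9 = -63/4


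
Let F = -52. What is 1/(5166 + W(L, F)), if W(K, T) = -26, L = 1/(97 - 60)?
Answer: 1/5140 ≈ 0.00019455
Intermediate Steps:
L = 1/37 ≈ 0.027027
1/(5166 + W(L, F)) = 1/(5166 - 26) = 1/5140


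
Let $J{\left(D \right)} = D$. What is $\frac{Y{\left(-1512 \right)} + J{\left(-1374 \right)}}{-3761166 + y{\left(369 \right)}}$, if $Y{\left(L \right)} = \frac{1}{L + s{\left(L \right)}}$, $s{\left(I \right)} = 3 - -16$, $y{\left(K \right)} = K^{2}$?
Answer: $\frac{2051383}{5412132465} \approx 0.00037903$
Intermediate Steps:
$s{\left(I \right)} = 19$ ($s{\left(I \right)} = 3 + 16 = 19$)
$Y{\left(L \right)} = \frac{1}{19 + L}$ ($Y{\left(L \right)} = \frac{1}{L + 19} = \frac{1}{19 + L}$)
$\frac{Y{\left(-1512 \right)} + J{\left(-1374 \right)}}{-3761166 + y{\left(369 \right)}} = \frac{\frac{1}{19 - 1512} - 1374}{-3761166 + 369^{2}} = \frac{\frac{1}{-1493} - 1374}{-3761166 + 136161} = \frac{- \frac{1}{1493} - 1374}{-3625005} = \left(- \frac{2051383}{1493}\right) \left(- \frac{1}{3625005}\right) = \frac{2051383}{5412132465}$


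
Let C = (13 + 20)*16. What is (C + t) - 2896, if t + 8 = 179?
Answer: -2197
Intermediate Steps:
t = 171 (t = -8 + 179 = 171)
C = 528 (C = 33*16 = 528)
(C + t) - 2896 = (528 + 171) - 2896 = 699 - 2896 = -2197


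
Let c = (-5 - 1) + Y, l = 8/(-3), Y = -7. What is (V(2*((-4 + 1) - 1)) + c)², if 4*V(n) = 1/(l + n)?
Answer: 2778889/16384 ≈ 169.61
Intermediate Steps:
l = -8/3 (l = 8*(-⅓) = -8/3 ≈ -2.6667)
c = -13 (c = (-5 - 1) - 7 = -6 - 7 = -13)
V(n) = 1/(4*(-8/3 + n))
(V(2*((-4 + 1) - 1)) + c)² = (3/(4*(-8 + 3*(2*((-4 + 1) - 1)))) - 13)² = (3/(4*(-8 + 3*(2*(-3 - 1)))) - 13)² = (3/(4*(-8 + 3*(2*(-4)))) - 13)² = (3/(4*(-8 + 3*(-8))) - 13)² = (3/(4*(-8 - 24)) - 13)² = ((¾)/(-32) - 13)² = ((¾)*(-1/32) - 13)² = (-3/128 - 13)² = (-1667/128)² = 2778889/16384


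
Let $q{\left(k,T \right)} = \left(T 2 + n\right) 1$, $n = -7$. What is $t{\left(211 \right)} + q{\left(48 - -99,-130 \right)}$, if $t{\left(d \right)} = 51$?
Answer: $-216$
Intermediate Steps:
$q{\left(k,T \right)} = -7 + 2 T$ ($q{\left(k,T \right)} = \left(T 2 - 7\right) 1 = \left(2 T - 7\right) 1 = \left(-7 + 2 T\right) 1 = -7 + 2 T$)
$t{\left(211 \right)} + q{\left(48 - -99,-130 \right)} = 51 + \left(-7 + 2 \left(-130\right)\right) = 51 - 267 = -216$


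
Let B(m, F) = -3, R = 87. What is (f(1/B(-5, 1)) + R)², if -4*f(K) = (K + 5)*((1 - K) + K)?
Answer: 265225/36 ≈ 7367.4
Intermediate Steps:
f(K) = -5/4 - K/4 (f(K) = -(K + 5)*((1 - K) + K)/4 = -(5 + K)/4 = -5/4 - K/4)
(f(1/B(-5, 1)) + R)² = ((-5/4 - ¼/(-3)) + 87)² = ((-5/4 - ¼*(-⅓)) + 87)² = ((-5/4 + 1/12) + 87)² = (-7/6 + 87)² = (515/6)² = 265225/36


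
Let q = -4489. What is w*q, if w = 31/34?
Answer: -139159/34 ≈ -4092.9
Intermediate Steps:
w = 31/34 (w = 31*(1/34) = 31/34 ≈ 0.91177)
w*q = (31/34)*(-4489) = -139159/34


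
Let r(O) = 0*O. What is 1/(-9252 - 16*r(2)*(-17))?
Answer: -1/9252 ≈ -0.00010808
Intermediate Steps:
r(O) = 0
1/(-9252 - 16*r(2)*(-17)) = 1/(-9252 - 16*0*(-17)) = 1/(-9252 + 0*(-17)) = 1/(-9252 + 0) = 1/(-9252) = -1/9252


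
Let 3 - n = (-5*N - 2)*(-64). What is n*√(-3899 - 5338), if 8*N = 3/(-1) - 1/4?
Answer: 5*I*√9237 ≈ 480.55*I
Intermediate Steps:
N = -13/32 (N = (3/(-1) - 1/4)/8 = (3*(-1) - 1*¼)/8 = (-3 - ¼)/8 = (⅛)*(-13/4) = -13/32 ≈ -0.40625)
n = 5 (n = 3 - (-5*(-13/32) - 2)*(-64) = 3 - (65/32 - 2)*(-64) = 3 - (-64)/32 = 3 - 1*(-2) = 3 + 2 = 5)
n*√(-3899 - 5338) = 5*√(-3899 - 5338) = 5*√(-9237) = 5*(I*√9237) = 5*I*√9237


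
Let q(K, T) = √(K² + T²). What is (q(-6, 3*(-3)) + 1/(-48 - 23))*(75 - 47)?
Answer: -28/71 + 84*√13 ≈ 302.47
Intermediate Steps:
(q(-6, 3*(-3)) + 1/(-48 - 23))*(75 - 47) = (√((-6)² + (3*(-3))²) + 1/(-48 - 23))*(75 - 47) = (√(36 + (-9)²) + 1/(-71))*28 = (√(36 + 81) - 1/71)*28 = (√117 - 1/71)*28 = (3*√13 - 1/71)*28 = (-1/71 + 3*√13)*28 = -28/71 + 84*√13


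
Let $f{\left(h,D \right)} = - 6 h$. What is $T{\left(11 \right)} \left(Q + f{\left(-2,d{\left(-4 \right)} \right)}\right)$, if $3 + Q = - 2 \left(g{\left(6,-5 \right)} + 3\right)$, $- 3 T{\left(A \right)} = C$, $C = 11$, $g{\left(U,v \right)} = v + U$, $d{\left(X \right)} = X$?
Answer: $- \frac{11}{3} \approx -3.6667$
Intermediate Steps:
$g{\left(U,v \right)} = U + v$
$T{\left(A \right)} = - \frac{11}{3}$ ($T{\left(A \right)} = \left(- \frac{1}{3}\right) 11 = - \frac{11}{3}$)
$Q = -11$ ($Q = -3 - 2 \left(\left(6 - 5\right) + 3\right) = -3 - 2 \left(1 + 3\right) = -3 - 8 = -11$)
$T{\left(11 \right)} \left(Q + f{\left(-2,d{\left(-4 \right)} \right)}\right) = - \frac{11 \left(-11 - -12\right)}{3} = - \frac{11 \left(-11 + 12\right)}{3} = \left(- \frac{11}{3}\right) 1 = - \frac{11}{3}$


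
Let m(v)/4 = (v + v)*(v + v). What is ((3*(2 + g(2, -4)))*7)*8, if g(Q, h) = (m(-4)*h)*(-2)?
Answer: 344400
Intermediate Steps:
m(v) = 16*v² (m(v) = 4*((v + v)*(v + v)) = 4*((2*v)*(2*v)) = 4*(4*v²) = 16*v²)
g(Q, h) = -512*h (g(Q, h) = ((16*(-4)²)*h)*(-2) = ((16*16)*h)*(-2) = (256*h)*(-2) = -512*h)
((3*(2 + g(2, -4)))*7)*8 = ((3*(2 - 512*(-4)))*7)*8 = ((3*(2 + 2048))*7)*8 = ((3*2050)*7)*8 = (6150*7)*8 = 43050*8 = 344400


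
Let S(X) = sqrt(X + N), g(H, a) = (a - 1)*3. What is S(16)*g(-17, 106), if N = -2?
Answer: 315*sqrt(14) ≈ 1178.6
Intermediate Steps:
g(H, a) = -3 + 3*a (g(H, a) = (-1 + a)*3 = -3 + 3*a)
S(X) = sqrt(-2 + X) (S(X) = sqrt(X - 2) = sqrt(-2 + X))
S(16)*g(-17, 106) = sqrt(-2 + 16)*(-3 + 3*106) = sqrt(14)*(-3 + 318) = sqrt(14)*315 = 315*sqrt(14)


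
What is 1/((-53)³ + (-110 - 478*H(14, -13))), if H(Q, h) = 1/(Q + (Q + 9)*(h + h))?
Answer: -292/43503965 ≈ -6.7120e-6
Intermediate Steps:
H(Q, h) = 1/(Q + 2*h*(9 + Q)) (H(Q, h) = 1/(Q + (9 + Q)*(2*h)) = 1/(Q + 2*h*(9 + Q)))
1/((-53)³ + (-110 - 478*H(14, -13))) = 1/((-53)³ + (-110 - 478/(14 + 18*(-13) + 2*14*(-13)))) = 1/(-148877 + (-110 - 478/(14 - 234 - 364))) = 1/(-148877 + (-110 - 478/(-584))) = 1/(-148877 + (-110 - 478*(-1/584))) = 1/(-148877 + (-110 + 239/292)) = 1/(-148877 - 31881/292) = 1/(-43503965/292) = -292/43503965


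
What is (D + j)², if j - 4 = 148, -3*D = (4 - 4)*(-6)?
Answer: 23104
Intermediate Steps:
D = 0 (D = -(4 - 4)*(-6)/3 = -0*(-6) = -⅓*0 = 0)
j = 152 (j = 4 + 148 = 152)
(D + j)² = (0 + 152)² = 152² = 23104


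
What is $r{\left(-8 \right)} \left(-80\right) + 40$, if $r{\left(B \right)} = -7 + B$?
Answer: $1240$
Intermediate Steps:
$r{\left(-8 \right)} \left(-80\right) + 40 = \left(-7 - 8\right) \left(-80\right) + 40 = \left(-15\right) \left(-80\right) + 40 = 1200 + 40 = 1240$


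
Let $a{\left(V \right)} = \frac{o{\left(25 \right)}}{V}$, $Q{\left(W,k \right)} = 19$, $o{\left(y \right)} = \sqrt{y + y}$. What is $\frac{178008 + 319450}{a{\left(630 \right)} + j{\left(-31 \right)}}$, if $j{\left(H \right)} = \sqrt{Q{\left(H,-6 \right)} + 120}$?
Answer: $\frac{62679708}{\sqrt{2} + 126 \sqrt{139}} \approx 42154.0$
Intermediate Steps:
$o{\left(y \right)} = \sqrt{2} \sqrt{y}$ ($o{\left(y \right)} = \sqrt{2 y} = \sqrt{2} \sqrt{y}$)
$j{\left(H \right)} = \sqrt{139}$ ($j{\left(H \right)} = \sqrt{19 + 120} = \sqrt{139}$)
$a{\left(V \right)} = \frac{5 \sqrt{2}}{V}$ ($a{\left(V \right)} = \frac{\sqrt{2} \sqrt{25}}{V} = \frac{\sqrt{2} \cdot 5}{V} = \frac{5 \sqrt{2}}{V}$)
$\frac{178008 + 319450}{a{\left(630 \right)} + j{\left(-31 \right)}} = \frac{178008 + 319450}{\frac{5 \sqrt{2}}{630} + \sqrt{139}} = \frac{497458}{5 \sqrt{2} \cdot \frac{1}{630} + \sqrt{139}} = \frac{497458}{\frac{\sqrt{2}}{126} + \sqrt{139}} = \frac{497458}{\sqrt{139} + \frac{\sqrt{2}}{126}}$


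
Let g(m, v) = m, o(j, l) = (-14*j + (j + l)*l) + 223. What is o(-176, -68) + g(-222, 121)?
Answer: 19057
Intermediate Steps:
o(j, l) = 223 - 14*j + l*(j + l) (o(j, l) = (-14*j + l*(j + l)) + 223 = 223 - 14*j + l*(j + l))
o(-176, -68) + g(-222, 121) = (223 + (-68)² - 14*(-176) - 176*(-68)) - 222 = (223 + 4624 + 2464 + 11968) - 222 = 19279 - 222 = 19057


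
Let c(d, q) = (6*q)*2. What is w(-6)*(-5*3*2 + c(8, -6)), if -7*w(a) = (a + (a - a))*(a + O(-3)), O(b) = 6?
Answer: 0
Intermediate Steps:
c(d, q) = 12*q
w(a) = -a*(6 + a)/7 (w(a) = -(a + (a - a))*(a + 6)/7 = -(a + 0)*(6 + a)/7 = -a*(6 + a)/7)
w(-6)*(-5*3*2 + c(8, -6)) = (-⅐*(-6)*(6 - 6))*(-5*3*2 + 12*(-6)) = (-⅐*(-6)*0)*(-15*2 - 72) = 0*(-30 - 72) = 0*(-102) = 0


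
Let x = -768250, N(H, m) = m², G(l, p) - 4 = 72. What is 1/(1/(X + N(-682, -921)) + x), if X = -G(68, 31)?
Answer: -848165/651602761249 ≈ -1.3017e-6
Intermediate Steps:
G(l, p) = 76 (G(l, p) = 4 + 72 = 76)
X = -76 (X = -1*76 = -76)
1/(1/(X + N(-682, -921)) + x) = 1/(1/(-76 + (-921)²) - 768250) = 1/(1/(-76 + 848241) - 768250) = 1/(1/848165 - 768250) = 1/(-651602761249/848165) = -848165/651602761249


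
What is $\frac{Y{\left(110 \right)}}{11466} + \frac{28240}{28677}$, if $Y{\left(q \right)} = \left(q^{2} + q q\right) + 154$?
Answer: $\frac{56788861}{18267249} \approx 3.1088$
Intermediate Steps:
$Y{\left(q \right)} = 154 + 2 q^{2}$ ($Y{\left(q \right)} = \left(q^{2} + q^{2}\right) + 154 = 2 q^{2} + 154 = 154 + 2 q^{2}$)
$\frac{Y{\left(110 \right)}}{11466} + \frac{28240}{28677} = \frac{154 + 2 \cdot 110^{2}}{11466} + \frac{28240}{28677} = \left(154 + 2 \cdot 12100\right) \frac{1}{11466} + 28240 \cdot \frac{1}{28677} = \left(154 + 24200\right) \frac{1}{11466} + \frac{28240}{28677} = 24354 \cdot \frac{1}{11466} + \frac{28240}{28677} = \frac{1353}{637} + \frac{28240}{28677} = \frac{56788861}{18267249}$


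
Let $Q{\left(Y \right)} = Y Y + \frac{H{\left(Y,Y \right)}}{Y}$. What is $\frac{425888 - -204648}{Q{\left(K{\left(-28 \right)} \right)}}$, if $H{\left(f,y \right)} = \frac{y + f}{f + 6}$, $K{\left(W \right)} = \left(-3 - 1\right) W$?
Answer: $\frac{37201624}{740097} \approx 50.266$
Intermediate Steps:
$K{\left(W \right)} = - 4 W$
$H{\left(f,y \right)} = \frac{f + y}{6 + f}$
$Q{\left(Y \right)} = Y^{2} + \frac{2}{6 + Y}$ ($Q{\left(Y \right)} = Y Y + \frac{\frac{1}{6 + Y} \left(Y + Y\right)}{Y} = Y^{2} + \frac{\frac{1}{6 + Y} 2 Y}{Y} = Y^{2} + \frac{2 Y \frac{1}{6 + Y}}{Y} = Y^{2} + \frac{2}{6 + Y}$)
$\frac{425888 - -204648}{Q{\left(K{\left(-28 \right)} \right)}} = \frac{425888 - -204648}{\frac{1}{6 - -112} \left(2 + \left(\left(-4\right) \left(-28\right)\right)^{2} \left(6 - -112\right)\right)} = \frac{425888 + 204648}{\frac{1}{6 + 112} \left(2 + 112^{2} \left(6 + 112\right)\right)} = \frac{630536}{\frac{1}{118} \left(2 + 12544 \cdot 118\right)} = \frac{630536}{\frac{1}{118} \left(2 + 1480192\right)} = \frac{630536}{\frac{1}{118} \cdot 1480194} = \frac{630536}{\frac{740097}{59}} = 630536 \cdot \frac{59}{740097} = \frac{37201624}{740097}$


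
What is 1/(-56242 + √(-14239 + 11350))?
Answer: -56242/3163165453 - 3*I*√321/3163165453 ≈ -1.778e-5 - 1.6992e-8*I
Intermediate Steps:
1/(-56242 + √(-14239 + 11350)) = 1/(-56242 + √(-2889)) = 1/(-56242 + 3*I*√321)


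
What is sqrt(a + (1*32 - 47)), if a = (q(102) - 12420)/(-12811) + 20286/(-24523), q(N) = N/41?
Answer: I*sqrt(2465128266197470890591)/12880730273 ≈ 3.8546*I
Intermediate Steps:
q(N) = N/41 (q(N) = N*(1/41) = N/41)
a = 1829858928/12880730273 (a = ((1/41)*102 - 12420)/(-12811) + 20286/(-24523) = (102/41 - 12420)*(-1/12811) + 20286*(-1/24523) = -509118/41*(-1/12811) - 20286/24523 = 509118/525251 - 20286/24523 = 1829858928/12880730273 ≈ 0.14206)
sqrt(a + (1*32 - 47)) = sqrt(1829858928/12880730273 + (1*32 - 47)) = sqrt(1829858928/12880730273 + (32 - 47)) = sqrt(1829858928/12880730273 - 15) = sqrt(-191381095167/12880730273) = I*sqrt(2465128266197470890591)/12880730273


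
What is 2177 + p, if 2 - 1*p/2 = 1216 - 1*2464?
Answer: 4677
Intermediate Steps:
p = 2500 (p = 4 - 2*(1216 - 1*2464) = 4 - 2*(1216 - 2464) = 4 - 2*(-1248) = 4 + 2496 = 2500)
2177 + p = 2177 + 2500 = 4677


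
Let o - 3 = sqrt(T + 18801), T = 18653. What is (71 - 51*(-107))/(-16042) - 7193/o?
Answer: 69587179/300346345 - 7193*sqrt(37454)/37445 ≈ -36.945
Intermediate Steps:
o = 3 + sqrt(37454) (o = 3 + sqrt(18653 + 18801) = 3 + sqrt(37454) ≈ 196.53)
(71 - 51*(-107))/(-16042) - 7193/o = (71 - 51*(-107))/(-16042) - 7193/(3 + sqrt(37454)) = (71 + 5457)*(-1/16042) - 7193/(3 + sqrt(37454)) = 5528*(-1/16042) - 7193/(3 + sqrt(37454)) = -2764/8021 - 7193/(3 + sqrt(37454))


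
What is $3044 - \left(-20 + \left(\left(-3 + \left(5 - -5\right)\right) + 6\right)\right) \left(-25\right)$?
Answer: $2869$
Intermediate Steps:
$3044 - \left(-20 + \left(\left(-3 + \left(5 - -5\right)\right) + 6\right)\right) \left(-25\right) = 3044 - \left(-20 + \left(\left(-3 + \left(5 + 5\right)\right) + 6\right)\right) \left(-25\right) = 3044 - \left(-20 + \left(\left(-3 + 10\right) + 6\right)\right) \left(-25\right) = 3044 - \left(-20 + \left(7 + 6\right)\right) \left(-25\right) = 3044 - \left(-20 + 13\right) \left(-25\right) = 3044 - \left(-7\right) \left(-25\right) = 3044 - 175 = 2869$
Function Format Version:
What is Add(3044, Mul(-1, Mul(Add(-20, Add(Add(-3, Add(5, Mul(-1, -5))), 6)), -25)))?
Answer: 2869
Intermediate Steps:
Add(3044, Mul(-1, Mul(Add(-20, Add(Add(-3, Add(5, Mul(-1, -5))), 6)), -25))) = Add(3044, Mul(-1, Mul(Add(-20, Add(Add(-3, Add(5, 5)), 6)), -25))) = Add(3044, Mul(-1, Mul(Add(-20, Add(Add(-3, 10), 6)), -25))) = Add(3044, Mul(-1, Mul(Add(-20, Add(7, 6)), -25))) = Add(3044, Mul(-1, Mul(Add(-20, 13), -25))) = Add(3044, Mul(-1, Mul(-7, -25))) = Add(3044, Mul(-1, 175)) = Add(3044, -175) = 2869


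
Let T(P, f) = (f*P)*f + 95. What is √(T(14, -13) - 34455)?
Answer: I*√31994 ≈ 178.87*I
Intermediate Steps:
T(P, f) = 95 + P*f² (T(P, f) = (P*f)*f + 95 = P*f² + 95 = 95 + P*f²)
√(T(14, -13) - 34455) = √((95 + 14*(-13)²) - 34455) = √((95 + 14*169) - 34455) = √((95 + 2366) - 34455) = √(2461 - 34455) = √(-31994) = I*√31994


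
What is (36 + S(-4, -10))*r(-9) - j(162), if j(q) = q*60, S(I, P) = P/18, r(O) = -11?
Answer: -90989/9 ≈ -10110.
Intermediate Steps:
S(I, P) = P/18 (S(I, P) = P*(1/18) = P/18)
j(q) = 60*q
(36 + S(-4, -10))*r(-9) - j(162) = (36 + (1/18)*(-10))*(-11) - 60*162 = (36 - 5/9)*(-11) - 1*9720 = (319/9)*(-11) - 9720 = -3509/9 - 9720 = -90989/9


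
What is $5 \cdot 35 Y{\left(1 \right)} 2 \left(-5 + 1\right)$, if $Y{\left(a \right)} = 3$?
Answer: $-4200$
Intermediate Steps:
$5 \cdot 35 Y{\left(1 \right)} 2 \left(-5 + 1\right) = 5 \cdot 35 \cdot 3 \cdot 2 \left(-5 + 1\right) = 175 \cdot 3 \cdot 2 \left(-4\right) = 175 \cdot 3 \left(-8\right) = 175 \left(-24\right) = -4200$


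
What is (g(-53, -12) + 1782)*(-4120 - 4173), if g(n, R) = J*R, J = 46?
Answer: -10200390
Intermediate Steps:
g(n, R) = 46*R
(g(-53, -12) + 1782)*(-4120 - 4173) = (46*(-12) + 1782)*(-4120 - 4173) = (-552 + 1782)*(-8293) = 1230*(-8293) = -10200390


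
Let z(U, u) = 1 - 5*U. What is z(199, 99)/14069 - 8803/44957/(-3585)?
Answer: -1322974963/18739773705 ≈ -0.070597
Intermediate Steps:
z(199, 99)/14069 - 8803/44957/(-3585) = (1 - 5*199)/14069 - 8803/44957/(-3585) = (1 - 995)*(1/14069) - 8803*1/44957*(-1/3585) = -994*1/14069 - 8803/44957*(-1/3585) = -994/14069 + 8803/161170845 = -1322974963/18739773705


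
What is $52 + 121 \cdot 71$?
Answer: $8643$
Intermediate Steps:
$52 + 121 \cdot 71 = 52 + 8591 = 8643$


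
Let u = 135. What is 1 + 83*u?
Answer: 11206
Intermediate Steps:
1 + 83*u = 1 + 83*135 = 1 + 11205 = 11206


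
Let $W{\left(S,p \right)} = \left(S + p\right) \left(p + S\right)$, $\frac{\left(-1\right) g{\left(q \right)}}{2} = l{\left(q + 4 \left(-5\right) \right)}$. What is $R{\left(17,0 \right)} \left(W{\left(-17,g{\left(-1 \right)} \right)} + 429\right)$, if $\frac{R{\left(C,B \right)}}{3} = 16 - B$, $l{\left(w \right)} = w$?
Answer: $50592$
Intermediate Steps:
$R{\left(C,B \right)} = 48 - 3 B$ ($R{\left(C,B \right)} = 3 \left(16 - B\right) = 48 - 3 B$)
$g{\left(q \right)} = 40 - 2 q$ ($g{\left(q \right)} = - 2 \left(q + 4 \left(-5\right)\right) = - 2 \left(q - 20\right) = - 2 \left(-20 + q\right) = 40 - 2 q$)
$W{\left(S,p \right)} = \left(S + p\right)^{2}$ ($W{\left(S,p \right)} = \left(S + p\right) \left(S + p\right) = \left(S + p\right)^{2}$)
$R{\left(17,0 \right)} \left(W{\left(-17,g{\left(-1 \right)} \right)} + 429\right) = \left(48 - 0\right) \left(\left(-17 + \left(40 - -2\right)\right)^{2} + 429\right) = \left(48 + 0\right) \left(\left(-17 + \left(40 + 2\right)\right)^{2} + 429\right) = 48 \left(\left(-17 + 42\right)^{2} + 429\right) = 48 \left(25^{2} + 429\right) = 48 \left(625 + 429\right) = 48 \cdot 1054 = 50592$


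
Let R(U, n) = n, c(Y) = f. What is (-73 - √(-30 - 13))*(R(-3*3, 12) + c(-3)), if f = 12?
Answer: -1752 - 24*I*√43 ≈ -1752.0 - 157.38*I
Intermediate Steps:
c(Y) = 12
(-73 - √(-30 - 13))*(R(-3*3, 12) + c(-3)) = (-73 - √(-30 - 13))*(12 + 12) = (-73 - √(-43))*24 = (-73 - I*√43)*24 = -1752 - 24*I*√43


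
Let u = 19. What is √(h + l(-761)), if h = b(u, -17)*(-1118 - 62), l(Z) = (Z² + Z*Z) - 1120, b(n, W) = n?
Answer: 3*√126078 ≈ 1065.2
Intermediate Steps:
l(Z) = -1120 + 2*Z² (l(Z) = (Z² + Z²) - 1120 = 2*Z² - 1120 = -1120 + 2*Z²)
h = -22420 (h = 19*(-1118 - 62) = 19*(-1180) = -22420)
√(h + l(-761)) = √(-22420 + (-1120 + 2*(-761)²)) = √(-22420 + (-1120 + 2*579121)) = √(-22420 + (-1120 + 1158242)) = √(-22420 + 1157122) = √1134702 = 3*√126078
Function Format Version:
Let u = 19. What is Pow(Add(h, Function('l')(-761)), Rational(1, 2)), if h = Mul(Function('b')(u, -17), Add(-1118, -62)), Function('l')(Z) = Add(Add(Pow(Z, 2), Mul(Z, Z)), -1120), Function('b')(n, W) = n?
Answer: Mul(3, Pow(126078, Rational(1, 2))) ≈ 1065.2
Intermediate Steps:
Function('l')(Z) = Add(-1120, Mul(2, Pow(Z, 2))) (Function('l')(Z) = Add(Add(Pow(Z, 2), Pow(Z, 2)), -1120) = Add(Mul(2, Pow(Z, 2)), -1120) = Add(-1120, Mul(2, Pow(Z, 2))))
h = -22420 (h = Mul(19, Add(-1118, -62)) = Mul(19, -1180) = -22420)
Pow(Add(h, Function('l')(-761)), Rational(1, 2)) = Pow(Add(-22420, Add(-1120, Mul(2, Pow(-761, 2)))), Rational(1, 2)) = Pow(Add(-22420, Add(-1120, Mul(2, 579121))), Rational(1, 2)) = Pow(Add(-22420, Add(-1120, 1158242)), Rational(1, 2)) = Pow(Add(-22420, 1157122), Rational(1, 2)) = Pow(1134702, Rational(1, 2)) = Mul(3, Pow(126078, Rational(1, 2)))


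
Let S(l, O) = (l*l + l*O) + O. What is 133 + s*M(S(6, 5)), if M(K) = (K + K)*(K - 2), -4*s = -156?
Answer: 382255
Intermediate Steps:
s = 39 (s = -¼*(-156) = 39)
S(l, O) = O + l² + O*l (S(l, O) = (l² + O*l) + O = O + l² + O*l)
M(K) = 2*K*(-2 + K) (M(K) = (2*K)*(-2 + K) = 2*K*(-2 + K))
133 + s*M(S(6, 5)) = 133 + 39*(2*(5 + 6² + 5*6)*(-2 + (5 + 6² + 5*6))) = 133 + 39*(2*(5 + 36 + 30)*(-2 + (5 + 36 + 30))) = 133 + 39*(2*71*(-2 + 71)) = 133 + 39*(2*71*69) = 133 + 39*9798 = 133 + 382122 = 382255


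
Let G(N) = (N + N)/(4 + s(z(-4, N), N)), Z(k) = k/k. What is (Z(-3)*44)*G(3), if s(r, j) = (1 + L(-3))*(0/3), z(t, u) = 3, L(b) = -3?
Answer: 66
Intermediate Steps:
s(r, j) = 0 (s(r, j) = (1 - 3)*(0/3) = -0/3 = -2*0 = 0)
Z(k) = 1
G(N) = N/2 (G(N) = (N + N)/(4 + 0) = (2*N)/4 = (2*N)*(¼) = N/2)
(Z(-3)*44)*G(3) = (1*44)*((½)*3) = 44*(3/2) = 66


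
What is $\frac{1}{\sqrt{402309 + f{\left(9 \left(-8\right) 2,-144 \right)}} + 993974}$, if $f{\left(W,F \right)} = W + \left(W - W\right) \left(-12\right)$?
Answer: $\frac{993974}{987983910511} - \frac{9 \sqrt{4965}}{987983910511} \approx 1.0054 \cdot 10^{-6}$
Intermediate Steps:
$f{\left(W,F \right)} = W$ ($f{\left(W,F \right)} = W + 0 \left(-12\right) = W + 0 = W$)
$\frac{1}{\sqrt{402309 + f{\left(9 \left(-8\right) 2,-144 \right)}} + 993974} = \frac{1}{\sqrt{402309 + 9 \left(-8\right) 2} + 993974} = \frac{1}{\sqrt{402309 - 144} + 993974} = \frac{1}{\sqrt{402165} + 993974} = \frac{1}{9 \sqrt{4965} + 993974} = \frac{1}{993974 + 9 \sqrt{4965}}$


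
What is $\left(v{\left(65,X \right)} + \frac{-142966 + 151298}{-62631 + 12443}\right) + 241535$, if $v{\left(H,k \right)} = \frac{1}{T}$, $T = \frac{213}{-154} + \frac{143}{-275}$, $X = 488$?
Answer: $\frac{22204700410824}{91931869} \approx 2.4153 \cdot 10^{5}$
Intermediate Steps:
$T = - \frac{7327}{3850}$ ($T = 213 \left(- \frac{1}{154}\right) + 143 \left(- \frac{1}{275}\right) = - \frac{213}{154} - \frac{13}{25} = - \frac{7327}{3850} \approx -1.9031$)
$v{\left(H,k \right)} = - \frac{3850}{7327}$ ($v{\left(H,k \right)} = \frac{1}{- \frac{7327}{3850}} = - \frac{3850}{7327}$)
$\left(v{\left(65,X \right)} + \frac{-142966 + 151298}{-62631 + 12443}\right) + 241535 = \left(- \frac{3850}{7327} + \frac{-142966 + 151298}{-62631 + 12443}\right) + 241535 = \left(- \frac{3850}{7327} + \frac{8332}{-50188}\right) + 241535 = \left(- \frac{3850}{7327} + 8332 \left(- \frac{1}{50188}\right)\right) + 241535 = \left(- \frac{3850}{7327} - \frac{2083}{12547}\right) + 241535 = - \frac{63568091}{91931869} + 241535 = \frac{22204700410824}{91931869}$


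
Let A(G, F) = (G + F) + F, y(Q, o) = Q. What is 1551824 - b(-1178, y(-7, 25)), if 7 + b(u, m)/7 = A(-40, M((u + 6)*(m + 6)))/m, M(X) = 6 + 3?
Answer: 1551851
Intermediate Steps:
M(X) = 9
A(G, F) = G + 2*F (A(G, F) = (F + G) + F = G + 2*F)
b(u, m) = -49 - 154/m (b(u, m) = -49 + 7*((-40 + 2*9)/m) = -49 + 7*((-40 + 18)/m) = -49 + 7*(-22/m) = -49 - 154/m)
1551824 - b(-1178, y(-7, 25)) = 1551824 - (-49 - 154/(-7)) = 1551824 - (-49 - 154*(-⅐)) = 1551824 - (-49 + 22) = 1551824 - 1*(-27) = 1551824 + 27 = 1551851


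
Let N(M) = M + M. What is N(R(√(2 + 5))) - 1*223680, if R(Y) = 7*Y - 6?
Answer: -223692 + 14*√7 ≈ -2.2366e+5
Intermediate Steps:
R(Y) = -6 + 7*Y
N(M) = 2*M
N(R(√(2 + 5))) - 1*223680 = 2*(-6 + 7*√(2 + 5)) - 1*223680 = 2*(-6 + 7*√7) - 223680 = (-12 + 14*√7) - 223680 = -223692 + 14*√7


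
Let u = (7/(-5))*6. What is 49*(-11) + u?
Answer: -2737/5 ≈ -547.40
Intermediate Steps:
u = -42/5 (u = (7*(-⅕))*6 = -7/5*6 = -42/5 ≈ -8.4000)
49*(-11) + u = 49*(-11) - 42/5 = -539 - 42/5 = -2737/5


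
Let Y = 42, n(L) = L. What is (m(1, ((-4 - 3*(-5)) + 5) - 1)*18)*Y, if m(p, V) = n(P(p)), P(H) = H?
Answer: 756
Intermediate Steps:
m(p, V) = p
(m(1, ((-4 - 3*(-5)) + 5) - 1)*18)*Y = (1*18)*42 = 18*42 = 756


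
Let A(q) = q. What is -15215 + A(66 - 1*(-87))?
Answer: -15062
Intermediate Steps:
-15215 + A(66 - 1*(-87)) = -15215 + (66 - 1*(-87)) = -15215 + (66 + 87) = -15215 + 153 = -15062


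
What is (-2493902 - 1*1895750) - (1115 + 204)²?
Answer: -6129413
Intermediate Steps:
(-2493902 - 1*1895750) - (1115 + 204)² = (-2493902 - 1895750) - 1*1319² = -4389652 - 1*1739761 = -4389652 - 1739761 = -6129413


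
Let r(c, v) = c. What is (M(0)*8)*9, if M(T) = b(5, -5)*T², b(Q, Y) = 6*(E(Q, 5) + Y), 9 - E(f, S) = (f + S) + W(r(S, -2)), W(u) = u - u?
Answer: 0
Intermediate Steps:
W(u) = 0
E(f, S) = 9 - S - f (E(f, S) = 9 - ((f + S) + 0) = 9 - ((S + f) + 0) = 9 - (S + f) = 9 + (-S - f) = 9 - S - f)
b(Q, Y) = 24 - 6*Q + 6*Y (b(Q, Y) = 6*((9 - 1*5 - Q) + Y) = 6*((9 - 5 - Q) + Y) = 6*((4 - Q) + Y) = 6*(4 + Y - Q) = 24 - 6*Q + 6*Y)
M(T) = -36*T² (M(T) = (24 - 6*5 + 6*(-5))*T² = (24 - 30 - 30)*T² = -36*T²)
(M(0)*8)*9 = (-36*0²*8)*9 = (-36*0*8)*9 = (0*8)*9 = 0*9 = 0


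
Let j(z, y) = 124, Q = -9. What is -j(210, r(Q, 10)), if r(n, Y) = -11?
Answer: -124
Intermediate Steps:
-j(210, r(Q, 10)) = -1*124 = -124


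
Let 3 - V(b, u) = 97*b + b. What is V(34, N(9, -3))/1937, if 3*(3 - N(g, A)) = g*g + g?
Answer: -3329/1937 ≈ -1.7186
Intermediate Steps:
N(g, A) = 3 - g/3 - g**2/3 (N(g, A) = 3 - (g*g + g)/3 = 3 - (g**2 + g)/3 = 3 - (g + g**2)/3 = 3 + (-g/3 - g**2/3) = 3 - g/3 - g**2/3)
V(b, u) = 3 - 98*b (V(b, u) = 3 - (97*b + b) = 3 - 98*b)
V(34, N(9, -3))/1937 = (3 - 98*34)/1937 = (3 - 3332)*(1/1937) = -3329*1/1937 = -3329/1937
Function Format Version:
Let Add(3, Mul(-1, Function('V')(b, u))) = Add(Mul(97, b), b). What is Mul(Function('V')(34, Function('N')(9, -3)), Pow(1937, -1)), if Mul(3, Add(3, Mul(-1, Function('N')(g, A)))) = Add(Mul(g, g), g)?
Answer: Rational(-3329, 1937) ≈ -1.7186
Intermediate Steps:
Function('N')(g, A) = Add(3, Mul(Rational(-1, 3), g), Mul(Rational(-1, 3), Pow(g, 2))) (Function('N')(g, A) = Add(3, Mul(Rational(-1, 3), Add(Mul(g, g), g))) = Add(3, Mul(Rational(-1, 3), Add(Pow(g, 2), g))) = Add(3, Mul(Rational(-1, 3), Add(g, Pow(g, 2)))) = Add(3, Add(Mul(Rational(-1, 3), g), Mul(Rational(-1, 3), Pow(g, 2)))) = Add(3, Mul(Rational(-1, 3), g), Mul(Rational(-1, 3), Pow(g, 2))))
Function('V')(b, u) = Add(3, Mul(-98, b)) (Function('V')(b, u) = Add(3, Mul(-1, Add(Mul(97, b), b))) = Add(3, Mul(-1, Mul(98, b))) = Add(3, Mul(-98, b)))
Mul(Function('V')(34, Function('N')(9, -3)), Pow(1937, -1)) = Mul(Add(3, Mul(-98, 34)), Pow(1937, -1)) = Mul(Add(3, -3332), Rational(1, 1937)) = Mul(-3329, Rational(1, 1937)) = Rational(-3329, 1937)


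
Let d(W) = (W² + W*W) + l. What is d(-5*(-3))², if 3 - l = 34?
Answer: 175561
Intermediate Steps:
l = -31 (l = 3 - 1*34 = 3 - 34 = -31)
d(W) = -31 + 2*W² (d(W) = (W² + W*W) - 31 = (W² + W²) - 31 = 2*W² - 31 = -31 + 2*W²)
d(-5*(-3))² = (-31 + 2*(-5*(-3))²)² = (-31 + 2*15²)² = (-31 + 2*225)² = (-31 + 450)² = 419² = 175561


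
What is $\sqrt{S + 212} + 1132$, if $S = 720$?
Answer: $1132 + 2 \sqrt{233} \approx 1162.5$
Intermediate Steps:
$\sqrt{S + 212} + 1132 = \sqrt{720 + 212} + 1132 = \sqrt{932} + 1132 = 2 \sqrt{233} + 1132 = 1132 + 2 \sqrt{233}$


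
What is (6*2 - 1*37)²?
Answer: 625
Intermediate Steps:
(6*2 - 1*37)² = (12 - 37)² = (-25)² = 625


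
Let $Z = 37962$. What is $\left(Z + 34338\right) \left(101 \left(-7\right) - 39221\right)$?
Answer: $-2886794400$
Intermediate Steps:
$\left(Z + 34338\right) \left(101 \left(-7\right) - 39221\right) = \left(37962 + 34338\right) \left(101 \left(-7\right) - 39221\right) = 72300 \left(-707 - 39221\right) = 72300 \left(-39928\right) = -2886794400$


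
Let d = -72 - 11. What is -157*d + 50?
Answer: 13081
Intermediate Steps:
d = -83
-157*d + 50 = -157*(-83) + 50 = 13031 + 50 = 13081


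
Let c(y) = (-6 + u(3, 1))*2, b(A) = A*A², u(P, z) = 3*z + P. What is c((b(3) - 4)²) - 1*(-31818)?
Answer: 31818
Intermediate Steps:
u(P, z) = P + 3*z
b(A) = A³
c(y) = 0 (c(y) = (-6 + (3 + 3*1))*2 = (-6 + (3 + 3))*2 = (-6 + 6)*2 = 0*2 = 0)
c((b(3) - 4)²) - 1*(-31818) = 0 - 1*(-31818) = 0 + 31818 = 31818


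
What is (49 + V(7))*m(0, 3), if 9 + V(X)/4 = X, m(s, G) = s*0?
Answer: 0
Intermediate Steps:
m(s, G) = 0
V(X) = -36 + 4*X
(49 + V(7))*m(0, 3) = (49 + (-36 + 4*7))*0 = (49 + (-36 + 28))*0 = (49 - 8)*0 = 41*0 = 0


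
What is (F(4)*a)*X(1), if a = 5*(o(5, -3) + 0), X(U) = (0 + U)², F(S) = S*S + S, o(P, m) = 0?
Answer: 0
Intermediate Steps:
F(S) = S + S² (F(S) = S² + S = S + S²)
X(U) = U²
a = 0 (a = 5*(0 + 0) = 5*0 = 0)
(F(4)*a)*X(1) = ((4*(1 + 4))*0)*1² = ((4*5)*0)*1 = (20*0)*1 = 0*1 = 0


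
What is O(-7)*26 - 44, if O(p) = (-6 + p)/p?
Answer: 30/7 ≈ 4.2857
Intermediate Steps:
O(p) = (-6 + p)/p
O(-7)*26 - 44 = ((-6 - 7)/(-7))*26 - 44 = -1/7*(-13)*26 - 44 = (13/7)*26 - 44 = 338/7 - 44 = 30/7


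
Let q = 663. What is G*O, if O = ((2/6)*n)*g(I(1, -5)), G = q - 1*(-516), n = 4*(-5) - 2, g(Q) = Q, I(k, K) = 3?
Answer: -25938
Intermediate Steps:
n = -22 (n = -20 - 2 = -22)
G = 1179 (G = 663 - 1*(-516) = 663 + 516 = 1179)
O = -22 (O = ((2/6)*(-22))*3 = ((2*(1/6))*(-22))*3 = ((1/3)*(-22))*3 = -22/3*3 = -22)
G*O = 1179*(-22) = -25938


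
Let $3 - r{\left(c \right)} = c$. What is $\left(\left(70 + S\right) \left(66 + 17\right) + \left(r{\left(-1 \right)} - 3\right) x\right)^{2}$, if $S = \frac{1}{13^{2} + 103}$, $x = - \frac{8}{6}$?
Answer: $\frac{22468747094641}{665856} \approx 3.3744 \cdot 10^{7}$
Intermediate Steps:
$x = - \frac{4}{3}$ ($x = \left(-8\right) \frac{1}{6} = - \frac{4}{3} \approx -1.3333$)
$S = \frac{1}{272}$ ($S = \frac{1}{169 + 103} = \frac{1}{272} \approx 0.0036765$)
$r{\left(c \right)} = 3 - c$
$\left(\left(70 + S\right) \left(66 + 17\right) + \left(r{\left(-1 \right)} - 3\right) x\right)^{2} = \left(\left(70 + \frac{1}{272}\right) \left(66 + 17\right) + \left(\left(3 - -1\right) - 3\right) \left(- \frac{4}{3}\right)\right)^{2} = \left(\frac{19041}{272} \cdot 83 + \left(\left(3 + 1\right) - 3\right) \left(- \frac{4}{3}\right)\right)^{2} = \left(\frac{1580403}{272} + \left(4 - 3\right) \left(- \frac{4}{3}\right)\right)^{2} = \left(\frac{1580403}{272} + 1 \left(- \frac{4}{3}\right)\right)^{2} = \left(\frac{1580403}{272} - \frac{4}{3}\right)^{2} = \left(\frac{4740121}{816}\right)^{2} = \frac{22468747094641}{665856}$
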